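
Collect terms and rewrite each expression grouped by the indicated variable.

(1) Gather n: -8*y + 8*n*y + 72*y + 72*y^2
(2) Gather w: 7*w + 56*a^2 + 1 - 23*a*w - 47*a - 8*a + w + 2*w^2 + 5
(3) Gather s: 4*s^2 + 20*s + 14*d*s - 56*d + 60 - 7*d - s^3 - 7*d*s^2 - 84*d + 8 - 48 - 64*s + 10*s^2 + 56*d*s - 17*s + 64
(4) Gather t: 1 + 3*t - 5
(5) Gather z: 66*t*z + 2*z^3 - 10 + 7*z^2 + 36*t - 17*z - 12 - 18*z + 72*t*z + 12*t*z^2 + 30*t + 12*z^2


(1) = 8*n*y + 72*y^2 + 64*y
(2) = 56*a^2 - 55*a + 2*w^2 + w*(8 - 23*a) + 6
(3) = -147*d - s^3 + s^2*(14 - 7*d) + s*(70*d - 61) + 84
(4) = 3*t - 4
(5) = 66*t + 2*z^3 + z^2*(12*t + 19) + z*(138*t - 35) - 22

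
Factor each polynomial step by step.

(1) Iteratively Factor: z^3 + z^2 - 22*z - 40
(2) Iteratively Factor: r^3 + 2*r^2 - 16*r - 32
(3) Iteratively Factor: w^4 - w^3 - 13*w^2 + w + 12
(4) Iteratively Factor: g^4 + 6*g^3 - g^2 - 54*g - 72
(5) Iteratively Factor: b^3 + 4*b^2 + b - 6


(1) = (z + 4)*(z^2 - 3*z - 10) = (z + 2)*(z + 4)*(z - 5)
(2) = (r + 4)*(r^2 - 2*r - 8) = (r - 4)*(r + 4)*(r + 2)
(3) = (w - 4)*(w^3 + 3*w^2 - w - 3) = (w - 4)*(w + 1)*(w^2 + 2*w - 3) = (w - 4)*(w + 1)*(w + 3)*(w - 1)
(4) = (g - 3)*(g^3 + 9*g^2 + 26*g + 24) = (g - 3)*(g + 4)*(g^2 + 5*g + 6) = (g - 3)*(g + 2)*(g + 4)*(g + 3)
(5) = (b - 1)*(b^2 + 5*b + 6) = (b - 1)*(b + 2)*(b + 3)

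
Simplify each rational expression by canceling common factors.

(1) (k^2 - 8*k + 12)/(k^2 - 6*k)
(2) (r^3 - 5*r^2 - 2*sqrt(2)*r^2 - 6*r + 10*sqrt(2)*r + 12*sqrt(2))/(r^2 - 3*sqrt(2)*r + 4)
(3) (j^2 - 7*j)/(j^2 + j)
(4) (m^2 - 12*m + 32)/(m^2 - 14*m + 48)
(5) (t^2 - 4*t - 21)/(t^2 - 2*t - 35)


(1) = (k - 2)/k
(2) = (r^2 - 5*r - 6)/(r - sqrt(2))
(3) = (j - 7)/(j + 1)
(4) = (m - 4)/(m - 6)
(5) = (t + 3)/(t + 5)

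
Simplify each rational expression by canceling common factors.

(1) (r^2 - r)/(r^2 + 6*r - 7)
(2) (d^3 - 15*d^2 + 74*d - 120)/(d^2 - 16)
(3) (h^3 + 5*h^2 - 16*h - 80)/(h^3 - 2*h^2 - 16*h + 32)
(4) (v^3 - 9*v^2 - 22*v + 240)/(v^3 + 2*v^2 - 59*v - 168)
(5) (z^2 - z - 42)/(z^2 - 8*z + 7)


(1) = r/(r + 7)
(2) = (d^2 - 11*d + 30)/(d + 4)
(3) = (h + 5)/(h - 2)
(4) = (v^2 - v - 30)/(v^2 + 10*v + 21)
(5) = (z + 6)/(z - 1)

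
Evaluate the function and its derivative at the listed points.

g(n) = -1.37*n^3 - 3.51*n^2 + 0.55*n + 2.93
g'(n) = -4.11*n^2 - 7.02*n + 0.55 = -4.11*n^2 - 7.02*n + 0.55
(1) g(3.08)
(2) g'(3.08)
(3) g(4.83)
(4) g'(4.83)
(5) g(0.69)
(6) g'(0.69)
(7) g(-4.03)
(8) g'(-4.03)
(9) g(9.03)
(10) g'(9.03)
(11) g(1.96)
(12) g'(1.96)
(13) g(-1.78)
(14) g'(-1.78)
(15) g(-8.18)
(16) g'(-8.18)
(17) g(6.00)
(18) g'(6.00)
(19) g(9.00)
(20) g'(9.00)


(1) = -68.70
(2) = -60.06
(3) = -230.67
(4) = -129.24
(5) = 1.19
(6) = -6.25
(7) = 33.38
(8) = -37.91
(9) = -1287.06
(10) = -397.97
(11) = -19.79
(12) = -29.00
(13) = -1.44
(14) = 0.02
(15) = 513.43
(16) = -217.04
(17) = -416.05
(18) = -189.53
(19) = -1275.16
(20) = -395.54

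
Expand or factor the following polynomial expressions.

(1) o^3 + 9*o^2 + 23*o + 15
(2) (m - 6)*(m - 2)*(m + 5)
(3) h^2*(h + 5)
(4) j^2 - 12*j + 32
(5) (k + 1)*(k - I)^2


(1) = (o + 1)*(o + 3)*(o + 5)
(2) = m^3 - 3*m^2 - 28*m + 60
(3) = h^3 + 5*h^2
(4) = (j - 8)*(j - 4)
(5) = k^3 + k^2 - 2*I*k^2 - k - 2*I*k - 1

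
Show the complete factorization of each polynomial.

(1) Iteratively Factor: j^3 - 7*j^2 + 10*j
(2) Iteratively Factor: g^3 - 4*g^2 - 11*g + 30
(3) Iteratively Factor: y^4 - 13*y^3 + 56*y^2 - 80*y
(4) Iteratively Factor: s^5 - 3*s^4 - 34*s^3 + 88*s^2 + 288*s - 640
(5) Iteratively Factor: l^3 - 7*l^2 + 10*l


(1) = (j - 5)*(j^2 - 2*j) = j*(j - 5)*(j - 2)
(2) = (g + 3)*(g^2 - 7*g + 10) = (g - 5)*(g + 3)*(g - 2)
(3) = (y - 4)*(y^3 - 9*y^2 + 20*y) = (y - 4)^2*(y^2 - 5*y) = y*(y - 4)^2*(y - 5)
(4) = (s - 2)*(s^4 - s^3 - 36*s^2 + 16*s + 320) = (s - 5)*(s - 2)*(s^3 + 4*s^2 - 16*s - 64) = (s - 5)*(s - 2)*(s + 4)*(s^2 - 16) = (s - 5)*(s - 2)*(s + 4)^2*(s - 4)
(5) = (l - 2)*(l^2 - 5*l) = (l - 5)*(l - 2)*(l)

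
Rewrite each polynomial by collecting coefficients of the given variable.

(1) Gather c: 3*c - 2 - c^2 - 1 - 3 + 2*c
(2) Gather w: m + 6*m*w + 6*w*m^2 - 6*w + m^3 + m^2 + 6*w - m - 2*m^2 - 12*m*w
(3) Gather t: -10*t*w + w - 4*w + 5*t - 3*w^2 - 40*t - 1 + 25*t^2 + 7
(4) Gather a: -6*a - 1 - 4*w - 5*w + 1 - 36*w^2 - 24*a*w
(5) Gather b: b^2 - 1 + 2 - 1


(1) = -c^2 + 5*c - 6
(2) = m^3 - m^2 + w*(6*m^2 - 6*m)
(3) = 25*t^2 + t*(-10*w - 35) - 3*w^2 - 3*w + 6
(4) = a*(-24*w - 6) - 36*w^2 - 9*w
(5) = b^2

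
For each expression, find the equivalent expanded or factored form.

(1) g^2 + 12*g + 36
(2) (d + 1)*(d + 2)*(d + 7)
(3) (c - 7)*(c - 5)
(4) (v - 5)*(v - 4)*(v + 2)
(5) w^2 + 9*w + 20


(1) = (g + 6)^2
(2) = d^3 + 10*d^2 + 23*d + 14
(3) = c^2 - 12*c + 35
(4) = v^3 - 7*v^2 + 2*v + 40
(5) = (w + 4)*(w + 5)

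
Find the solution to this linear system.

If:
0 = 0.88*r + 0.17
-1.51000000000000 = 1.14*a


Then:
a = -1.32
r = -0.19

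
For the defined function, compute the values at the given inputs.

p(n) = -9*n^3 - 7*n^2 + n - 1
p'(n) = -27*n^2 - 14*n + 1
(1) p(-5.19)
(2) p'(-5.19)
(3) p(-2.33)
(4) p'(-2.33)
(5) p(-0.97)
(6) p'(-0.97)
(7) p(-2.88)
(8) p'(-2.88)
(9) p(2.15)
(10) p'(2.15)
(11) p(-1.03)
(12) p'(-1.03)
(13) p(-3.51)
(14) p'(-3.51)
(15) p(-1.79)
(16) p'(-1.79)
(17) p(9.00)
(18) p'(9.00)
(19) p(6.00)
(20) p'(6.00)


(1) = 1063.44
(2) = -653.61
(3) = 72.51
(4) = -112.96
(5) = -0.34
(6) = -10.82
(7) = 153.05
(8) = -182.63
(9) = -120.65
(10) = -153.91
(11) = 0.38
(12) = -13.22
(13) = 298.44
(14) = -282.50
(15) = 26.40
(16) = -60.45
(17) = -7120.00
(18) = -2312.00
(19) = -2191.00
(20) = -1055.00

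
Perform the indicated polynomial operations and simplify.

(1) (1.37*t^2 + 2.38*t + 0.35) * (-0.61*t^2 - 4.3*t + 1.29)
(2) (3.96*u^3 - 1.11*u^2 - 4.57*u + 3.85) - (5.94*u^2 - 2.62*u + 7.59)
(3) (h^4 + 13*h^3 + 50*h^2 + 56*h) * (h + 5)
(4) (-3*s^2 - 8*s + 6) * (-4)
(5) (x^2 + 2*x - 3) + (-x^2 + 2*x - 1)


(1) = -0.8357*t^4 - 7.3428*t^3 - 8.6802*t^2 + 1.5652*t + 0.4515
(2) = 3.96*u^3 - 7.05*u^2 - 1.95*u - 3.74
(3) = h^5 + 18*h^4 + 115*h^3 + 306*h^2 + 280*h
(4) = 12*s^2 + 32*s - 24
(5) = 4*x - 4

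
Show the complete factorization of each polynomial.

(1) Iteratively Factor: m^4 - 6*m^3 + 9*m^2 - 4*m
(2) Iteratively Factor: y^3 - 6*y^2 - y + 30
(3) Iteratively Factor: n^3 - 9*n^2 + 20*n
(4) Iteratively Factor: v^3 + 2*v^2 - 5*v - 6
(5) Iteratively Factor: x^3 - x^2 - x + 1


(1) = (m - 1)*(m^3 - 5*m^2 + 4*m) = (m - 1)^2*(m^2 - 4*m) = m*(m - 1)^2*(m - 4)
(2) = (y - 3)*(y^2 - 3*y - 10) = (y - 5)*(y - 3)*(y + 2)
(3) = (n - 5)*(n^2 - 4*n) = n*(n - 5)*(n - 4)
(4) = (v + 1)*(v^2 + v - 6) = (v - 2)*(v + 1)*(v + 3)
(5) = (x - 1)*(x^2 - 1) = (x - 1)*(x + 1)*(x - 1)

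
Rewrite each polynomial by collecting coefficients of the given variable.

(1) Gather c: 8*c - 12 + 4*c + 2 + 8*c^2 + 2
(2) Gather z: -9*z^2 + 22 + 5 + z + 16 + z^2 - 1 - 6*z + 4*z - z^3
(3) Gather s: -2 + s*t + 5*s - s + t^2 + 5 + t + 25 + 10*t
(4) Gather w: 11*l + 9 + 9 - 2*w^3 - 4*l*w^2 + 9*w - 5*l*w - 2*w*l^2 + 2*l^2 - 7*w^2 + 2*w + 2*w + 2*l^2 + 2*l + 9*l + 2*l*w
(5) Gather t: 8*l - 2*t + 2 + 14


(1) = 8*c^2 + 12*c - 8
(2) = -z^3 - 8*z^2 - z + 42
(3) = s*(t + 4) + t^2 + 11*t + 28
(4) = 4*l^2 + 22*l - 2*w^3 + w^2*(-4*l - 7) + w*(-2*l^2 - 3*l + 13) + 18
(5) = 8*l - 2*t + 16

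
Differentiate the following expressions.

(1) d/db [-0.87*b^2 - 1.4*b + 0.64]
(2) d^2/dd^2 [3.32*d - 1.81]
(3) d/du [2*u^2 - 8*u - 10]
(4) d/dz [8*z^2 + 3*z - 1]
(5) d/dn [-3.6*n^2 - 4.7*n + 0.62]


(1) = -1.74*b - 1.4
(2) = 0
(3) = 4*u - 8
(4) = 16*z + 3
(5) = -7.2*n - 4.7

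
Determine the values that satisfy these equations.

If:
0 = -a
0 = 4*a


Then:
a = 0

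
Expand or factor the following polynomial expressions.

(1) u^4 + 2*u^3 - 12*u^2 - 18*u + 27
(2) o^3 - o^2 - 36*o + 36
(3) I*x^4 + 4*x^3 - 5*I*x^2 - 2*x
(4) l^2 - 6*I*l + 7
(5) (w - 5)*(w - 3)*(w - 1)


(1) = (u - 3)*(u - 1)*(u + 3)^2
(2) = (o - 6)*(o - 1)*(o + 6)
(3) = x*(x - 2*I)*(x - I)*(I*x + 1)
(4) = (l - 7*I)*(l + I)
(5) = w^3 - 9*w^2 + 23*w - 15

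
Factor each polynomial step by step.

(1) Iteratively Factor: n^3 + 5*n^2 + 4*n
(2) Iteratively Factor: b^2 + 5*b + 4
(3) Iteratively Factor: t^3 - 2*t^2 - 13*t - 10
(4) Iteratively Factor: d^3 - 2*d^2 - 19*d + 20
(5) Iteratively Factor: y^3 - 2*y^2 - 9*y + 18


(1) = (n + 1)*(n^2 + 4*n) = n*(n + 1)*(n + 4)
(2) = (b + 1)*(b + 4)
(3) = (t + 1)*(t^2 - 3*t - 10) = (t - 5)*(t + 1)*(t + 2)
(4) = (d - 1)*(d^2 - d - 20) = (d - 5)*(d - 1)*(d + 4)
(5) = (y - 3)*(y^2 + y - 6) = (y - 3)*(y - 2)*(y + 3)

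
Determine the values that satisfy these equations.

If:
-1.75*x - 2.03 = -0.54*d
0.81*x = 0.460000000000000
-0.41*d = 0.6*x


Then:
No Solution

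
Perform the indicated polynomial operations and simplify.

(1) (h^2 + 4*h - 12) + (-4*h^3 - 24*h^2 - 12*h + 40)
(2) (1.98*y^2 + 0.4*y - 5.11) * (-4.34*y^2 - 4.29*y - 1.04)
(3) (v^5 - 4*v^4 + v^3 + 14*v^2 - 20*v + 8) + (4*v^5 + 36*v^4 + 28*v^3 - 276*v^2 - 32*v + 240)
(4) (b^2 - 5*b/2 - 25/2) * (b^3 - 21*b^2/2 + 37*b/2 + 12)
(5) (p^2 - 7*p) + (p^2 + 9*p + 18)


(1) = -4*h^3 - 23*h^2 - 8*h + 28
(2) = -8.5932*y^4 - 10.2302*y^3 + 18.4022*y^2 + 21.5059*y + 5.3144
(3) = 5*v^5 + 32*v^4 + 29*v^3 - 262*v^2 - 52*v + 248
(4) = b^5 - 13*b^4 + 129*b^3/4 + 97*b^2 - 1045*b/4 - 150
(5) = 2*p^2 + 2*p + 18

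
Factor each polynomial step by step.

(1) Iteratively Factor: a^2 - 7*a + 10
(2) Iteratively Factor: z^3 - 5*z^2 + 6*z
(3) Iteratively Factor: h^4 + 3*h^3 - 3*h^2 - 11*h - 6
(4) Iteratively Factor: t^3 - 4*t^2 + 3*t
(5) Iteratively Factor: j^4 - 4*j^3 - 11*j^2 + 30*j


(1) = (a - 2)*(a - 5)
(2) = (z - 2)*(z^2 - 3*z) = z*(z - 2)*(z - 3)
(3) = (h + 1)*(h^3 + 2*h^2 - 5*h - 6) = (h + 1)*(h + 3)*(h^2 - h - 2) = (h - 2)*(h + 1)*(h + 3)*(h + 1)
(4) = (t)*(t^2 - 4*t + 3) = t*(t - 3)*(t - 1)
(5) = (j)*(j^3 - 4*j^2 - 11*j + 30) = j*(j - 5)*(j^2 + j - 6) = j*(j - 5)*(j + 3)*(j - 2)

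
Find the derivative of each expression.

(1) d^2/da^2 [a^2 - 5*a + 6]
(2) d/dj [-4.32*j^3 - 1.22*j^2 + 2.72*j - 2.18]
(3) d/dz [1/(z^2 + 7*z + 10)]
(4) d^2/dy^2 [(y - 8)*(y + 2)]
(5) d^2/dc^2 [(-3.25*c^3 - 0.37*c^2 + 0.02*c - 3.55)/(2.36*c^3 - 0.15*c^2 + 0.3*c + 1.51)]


(1) = 2
(2) = -12.96*j^2 - 2.44*j + 2.72
(3) = (-2*z - 7)/(z^2 + 7*z + 10)^2
(4) = 2
(5) = (-6.422504*c^6 + 14.474352*c^5 - 96.75528*c^4 + 36.448678*c^3 - 25.751244*c^2 + 32.42841*c - 3.952544)/(13.144256*c^9 - 2.50632*c^8 + 5.17194*c^7 + 24.589713*c^6 - 2.54979*c^5 + 6.475905*c^4 + 15.762408*c^3 - 0.618345*c^2 + 2.05209*c + 3.442951)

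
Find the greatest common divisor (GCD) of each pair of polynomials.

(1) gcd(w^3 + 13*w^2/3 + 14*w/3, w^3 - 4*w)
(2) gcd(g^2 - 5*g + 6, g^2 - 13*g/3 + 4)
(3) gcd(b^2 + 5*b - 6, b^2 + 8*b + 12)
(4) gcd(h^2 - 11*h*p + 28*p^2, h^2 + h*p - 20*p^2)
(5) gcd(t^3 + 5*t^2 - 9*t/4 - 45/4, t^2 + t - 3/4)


(1) = gcd(w*(w + 2)*(w + 7/3), w*(w - 2)*(w + 2)) = w^2 + 2*w
(2) = gcd((g - 3)*(g - 2), (g - 3)*(g - 4/3)) = g - 3
(3) = gcd((b - 1)*(b + 6), (b + 2)*(b + 6)) = b + 6
(4) = gcd((h - 7*p)*(h - 4*p), (h - 4*p)*(h + 5*p)) = -h + 4*p
(5) = gcd((t - 3/2)*(t + 3/2)*(t + 5), (t - 1/2)*(t + 3/2)) = t + 3/2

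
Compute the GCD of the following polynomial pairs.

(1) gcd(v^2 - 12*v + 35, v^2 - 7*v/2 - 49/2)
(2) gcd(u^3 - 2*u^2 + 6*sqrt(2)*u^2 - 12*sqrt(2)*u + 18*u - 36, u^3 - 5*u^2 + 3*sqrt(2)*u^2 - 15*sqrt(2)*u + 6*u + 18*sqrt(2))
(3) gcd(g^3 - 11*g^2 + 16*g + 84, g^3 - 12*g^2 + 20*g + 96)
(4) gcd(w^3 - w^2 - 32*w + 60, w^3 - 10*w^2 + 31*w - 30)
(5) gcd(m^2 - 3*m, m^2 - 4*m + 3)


(1) = gcd((v - 7)*(v - 5), (v - 7)*(v + 7/2)) = v - 7
(2) = u^2 + u*(-2 + 3*sqrt(2)) - 6*sqrt(2)
(3) = g^2 - 4*g - 12
(4) = gcd((w - 5)*(w - 2)*(w + 6), (w - 5)*(w - 3)*(w - 2)) = w^2 - 7*w + 10
(5) = m - 3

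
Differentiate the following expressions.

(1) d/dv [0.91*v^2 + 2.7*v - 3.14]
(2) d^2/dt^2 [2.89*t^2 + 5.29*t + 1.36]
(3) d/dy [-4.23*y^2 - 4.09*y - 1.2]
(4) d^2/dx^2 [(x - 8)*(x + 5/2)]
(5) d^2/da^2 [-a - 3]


(1) = 1.82*v + 2.7
(2) = 5.78000000000000
(3) = -8.46*y - 4.09
(4) = 2
(5) = 0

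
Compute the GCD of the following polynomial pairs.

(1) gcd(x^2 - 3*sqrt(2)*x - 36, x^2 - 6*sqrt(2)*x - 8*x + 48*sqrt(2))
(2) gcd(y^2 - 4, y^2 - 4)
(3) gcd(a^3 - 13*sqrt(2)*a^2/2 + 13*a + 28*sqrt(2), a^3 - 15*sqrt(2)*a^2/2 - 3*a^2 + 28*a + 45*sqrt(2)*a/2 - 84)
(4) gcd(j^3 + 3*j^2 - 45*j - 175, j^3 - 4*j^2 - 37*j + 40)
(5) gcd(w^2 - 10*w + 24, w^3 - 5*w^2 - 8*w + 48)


(1) = gcd((x - 6*sqrt(2))*(x + 3*sqrt(2)), (x - 8)*(x - 6*sqrt(2))) = x - 6*sqrt(2)
(2) = gcd((y - 2)*(y + 2), (y - 2)*(y + 2)) = y^2 - 4
(3) = a^2 - 15*sqrt(2)*a/2 + 28
(4) = gcd((j - 7)*(j + 5)^2, (j - 8)*(j - 1)*(j + 5)) = j + 5
(5) = gcd((w - 6)*(w - 4), (w - 4)^2*(w + 3)) = w - 4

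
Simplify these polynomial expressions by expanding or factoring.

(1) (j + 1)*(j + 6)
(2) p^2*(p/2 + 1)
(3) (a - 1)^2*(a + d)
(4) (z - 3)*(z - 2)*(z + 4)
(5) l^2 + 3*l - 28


(1) = j^2 + 7*j + 6
(2) = p^3/2 + p^2
(3) = a^3 + a^2*d - 2*a^2 - 2*a*d + a + d
(4) = z^3 - z^2 - 14*z + 24
(5) = (l - 4)*(l + 7)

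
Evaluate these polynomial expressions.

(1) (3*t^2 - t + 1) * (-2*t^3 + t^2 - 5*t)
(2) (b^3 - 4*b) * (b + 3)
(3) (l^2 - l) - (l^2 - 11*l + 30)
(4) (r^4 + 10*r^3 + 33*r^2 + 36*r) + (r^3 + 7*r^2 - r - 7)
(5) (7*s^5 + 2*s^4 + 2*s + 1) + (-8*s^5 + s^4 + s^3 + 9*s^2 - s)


(1) = -6*t^5 + 5*t^4 - 18*t^3 + 6*t^2 - 5*t
(2) = b^4 + 3*b^3 - 4*b^2 - 12*b
(3) = 10*l - 30
(4) = r^4 + 11*r^3 + 40*r^2 + 35*r - 7
(5) = -s^5 + 3*s^4 + s^3 + 9*s^2 + s + 1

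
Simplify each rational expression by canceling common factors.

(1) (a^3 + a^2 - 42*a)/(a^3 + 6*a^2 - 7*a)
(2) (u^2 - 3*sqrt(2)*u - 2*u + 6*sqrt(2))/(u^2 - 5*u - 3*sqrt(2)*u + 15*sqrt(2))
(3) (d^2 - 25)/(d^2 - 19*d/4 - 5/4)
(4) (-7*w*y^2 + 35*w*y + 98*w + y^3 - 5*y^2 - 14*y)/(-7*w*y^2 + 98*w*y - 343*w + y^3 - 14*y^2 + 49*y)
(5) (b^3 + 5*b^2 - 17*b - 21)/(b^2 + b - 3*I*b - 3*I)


(1) = (a - 6)/(a - 1)
(2) = (u - 2)/(u - 5)
(3) = (4*d + 20)/(4*d + 1)
(4) = (y + 2)/(y - 7)
(5) = (b^2 + 4*b - 21)/(b - 3*I)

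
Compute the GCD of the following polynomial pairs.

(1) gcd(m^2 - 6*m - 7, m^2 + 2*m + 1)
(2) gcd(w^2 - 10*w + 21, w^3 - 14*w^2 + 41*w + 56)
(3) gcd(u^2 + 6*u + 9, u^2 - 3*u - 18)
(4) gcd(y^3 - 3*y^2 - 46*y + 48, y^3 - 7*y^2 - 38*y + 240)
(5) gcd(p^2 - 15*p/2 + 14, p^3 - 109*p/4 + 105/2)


(1) = m + 1
(2) = w - 7
(3) = u + 3
(4) = y^2 - 2*y - 48
(5) = gcd((p - 4)*(p - 7/2), (p - 7/2)*(p - 5/2)*(p + 6)) = p - 7/2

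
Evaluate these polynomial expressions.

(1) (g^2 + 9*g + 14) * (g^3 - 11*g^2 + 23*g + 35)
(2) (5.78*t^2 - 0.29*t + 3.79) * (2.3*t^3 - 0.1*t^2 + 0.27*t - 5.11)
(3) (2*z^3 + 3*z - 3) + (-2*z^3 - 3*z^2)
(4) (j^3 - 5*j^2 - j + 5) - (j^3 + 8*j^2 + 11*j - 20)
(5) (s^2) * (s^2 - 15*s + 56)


(1) = g^5 - 2*g^4 - 62*g^3 + 88*g^2 + 637*g + 490
(2) = 13.294*t^5 - 1.245*t^4 + 10.3066*t^3 - 29.9931*t^2 + 2.5052*t - 19.3669
(3) = -3*z^2 + 3*z - 3
(4) = -13*j^2 - 12*j + 25
(5) = s^4 - 15*s^3 + 56*s^2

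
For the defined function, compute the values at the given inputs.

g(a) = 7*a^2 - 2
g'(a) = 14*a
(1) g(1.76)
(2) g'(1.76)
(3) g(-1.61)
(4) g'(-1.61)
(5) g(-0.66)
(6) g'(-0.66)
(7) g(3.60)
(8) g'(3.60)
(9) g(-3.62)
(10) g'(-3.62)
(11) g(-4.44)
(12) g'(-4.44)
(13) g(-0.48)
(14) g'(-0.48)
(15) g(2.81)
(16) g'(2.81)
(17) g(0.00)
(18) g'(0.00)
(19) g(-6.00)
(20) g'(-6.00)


(1) = 19.68
(2) = 24.64
(3) = 16.14
(4) = -22.54
(5) = 1.05
(6) = -9.24
(7) = 88.72
(8) = 50.40
(9) = 89.73
(10) = -50.68
(11) = 136.00
(12) = -62.16
(13) = -0.39
(14) = -6.72
(15) = 53.27
(16) = 39.34
(17) = -2.00
(18) = 0.00
(19) = 250.00
(20) = -84.00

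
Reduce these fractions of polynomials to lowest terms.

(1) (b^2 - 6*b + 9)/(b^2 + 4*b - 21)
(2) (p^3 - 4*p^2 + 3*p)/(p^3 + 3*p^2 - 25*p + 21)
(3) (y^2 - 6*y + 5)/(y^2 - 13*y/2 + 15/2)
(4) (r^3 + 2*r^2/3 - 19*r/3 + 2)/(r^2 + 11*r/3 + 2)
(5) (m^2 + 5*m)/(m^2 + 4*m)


(1) = (b - 3)/(b + 7)
(2) = p/(p + 7)
(3) = (2*y - 2)/(2*y - 3)
(4) = (3*r^2 - 7*r + 2)/(3*r + 2)
(5) = (m + 5)/(m + 4)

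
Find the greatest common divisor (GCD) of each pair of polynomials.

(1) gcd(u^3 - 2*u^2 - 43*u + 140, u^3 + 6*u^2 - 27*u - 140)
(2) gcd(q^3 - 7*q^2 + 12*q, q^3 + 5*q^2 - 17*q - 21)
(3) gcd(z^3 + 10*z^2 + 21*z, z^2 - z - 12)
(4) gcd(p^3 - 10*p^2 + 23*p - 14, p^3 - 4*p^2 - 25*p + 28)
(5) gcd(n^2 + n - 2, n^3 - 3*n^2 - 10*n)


(1) = gcd((u - 5)*(u - 4)*(u + 7), (u - 5)*(u + 4)*(u + 7)) = u^2 + 2*u - 35
(2) = q - 3
(3) = z + 3
(4) = gcd((p - 7)*(p - 2)*(p - 1), (p - 7)*(p - 1)*(p + 4)) = p^2 - 8*p + 7
(5) = n + 2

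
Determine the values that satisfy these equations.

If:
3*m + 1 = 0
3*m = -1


Then:
m = -1/3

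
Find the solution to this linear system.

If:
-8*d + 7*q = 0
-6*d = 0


Then:
d = 0
q = 0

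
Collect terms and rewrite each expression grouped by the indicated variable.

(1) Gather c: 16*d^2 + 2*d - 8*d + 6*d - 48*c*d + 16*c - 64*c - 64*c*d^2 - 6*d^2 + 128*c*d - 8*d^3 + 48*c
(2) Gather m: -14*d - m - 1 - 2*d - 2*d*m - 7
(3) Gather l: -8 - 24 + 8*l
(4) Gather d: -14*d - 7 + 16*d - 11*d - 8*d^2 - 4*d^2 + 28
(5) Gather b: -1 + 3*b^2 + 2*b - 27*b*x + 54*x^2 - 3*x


(1) = c*(-64*d^2 + 80*d) - 8*d^3 + 10*d^2
(2) = -16*d + m*(-2*d - 1) - 8
(3) = 8*l - 32
(4) = -12*d^2 - 9*d + 21
(5) = 3*b^2 + b*(2 - 27*x) + 54*x^2 - 3*x - 1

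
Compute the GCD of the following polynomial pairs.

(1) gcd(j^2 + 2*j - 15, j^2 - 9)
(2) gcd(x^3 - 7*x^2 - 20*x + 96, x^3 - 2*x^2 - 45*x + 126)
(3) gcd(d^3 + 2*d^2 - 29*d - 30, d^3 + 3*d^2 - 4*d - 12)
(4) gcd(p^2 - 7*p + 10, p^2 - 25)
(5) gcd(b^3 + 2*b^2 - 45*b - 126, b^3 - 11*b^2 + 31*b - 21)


(1) = gcd((j - 3)*(j + 5), (j - 3)*(j + 3)) = j - 3
(2) = gcd((x - 8)*(x - 3)*(x + 4), (x - 6)*(x - 3)*(x + 7)) = x - 3
(3) = 1
(4) = gcd((p - 5)*(p - 2), (p - 5)*(p + 5)) = p - 5
(5) = b - 7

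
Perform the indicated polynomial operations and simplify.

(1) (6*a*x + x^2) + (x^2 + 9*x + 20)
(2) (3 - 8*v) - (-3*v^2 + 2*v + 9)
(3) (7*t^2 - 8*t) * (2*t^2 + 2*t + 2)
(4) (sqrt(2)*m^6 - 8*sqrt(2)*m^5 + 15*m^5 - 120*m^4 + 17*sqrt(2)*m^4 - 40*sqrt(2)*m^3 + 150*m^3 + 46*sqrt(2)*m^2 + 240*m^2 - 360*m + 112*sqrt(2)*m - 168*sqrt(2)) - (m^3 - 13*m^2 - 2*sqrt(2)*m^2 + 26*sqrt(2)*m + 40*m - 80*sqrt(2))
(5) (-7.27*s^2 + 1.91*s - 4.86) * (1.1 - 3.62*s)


(1) = 6*a*x + 2*x^2 + 9*x + 20
(2) = 3*v^2 - 10*v - 6
(3) = 14*t^4 - 2*t^3 - 2*t^2 - 16*t
(4) = sqrt(2)*m^6 - 8*sqrt(2)*m^5 + 15*m^5 - 120*m^4 + 17*sqrt(2)*m^4 - 40*sqrt(2)*m^3 + 149*m^3 + 48*sqrt(2)*m^2 + 253*m^2 - 400*m + 86*sqrt(2)*m - 88*sqrt(2)
(5) = 26.3174*s^3 - 14.9112*s^2 + 19.6942*s - 5.346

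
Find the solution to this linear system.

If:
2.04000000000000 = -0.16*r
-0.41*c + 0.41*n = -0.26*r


Then:
c = n - 8.08536585365854
r = -12.75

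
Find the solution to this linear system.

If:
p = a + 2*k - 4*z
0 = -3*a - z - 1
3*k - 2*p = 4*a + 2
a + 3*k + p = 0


Then:
a = -23/68
k = 5/34
p = -7/68
z = 1/68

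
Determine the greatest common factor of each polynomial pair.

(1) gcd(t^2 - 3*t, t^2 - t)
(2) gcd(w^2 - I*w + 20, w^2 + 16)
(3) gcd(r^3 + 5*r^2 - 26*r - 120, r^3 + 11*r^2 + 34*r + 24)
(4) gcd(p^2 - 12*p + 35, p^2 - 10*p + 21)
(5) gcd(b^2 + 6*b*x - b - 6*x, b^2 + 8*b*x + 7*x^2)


(1) = t
(2) = w + 4*I
(3) = r^2 + 10*r + 24
(4) = gcd((p - 7)*(p - 5), (p - 7)*(p - 3)) = p - 7
(5) = 1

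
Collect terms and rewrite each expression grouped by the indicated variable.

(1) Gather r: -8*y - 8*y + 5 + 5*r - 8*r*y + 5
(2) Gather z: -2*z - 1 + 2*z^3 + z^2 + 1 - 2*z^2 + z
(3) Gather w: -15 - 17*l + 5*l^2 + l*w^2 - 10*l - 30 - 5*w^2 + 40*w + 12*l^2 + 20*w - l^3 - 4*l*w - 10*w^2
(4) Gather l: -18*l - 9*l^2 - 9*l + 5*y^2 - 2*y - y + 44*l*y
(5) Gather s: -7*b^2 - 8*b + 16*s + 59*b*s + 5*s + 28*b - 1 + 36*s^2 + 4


(1) = r*(5 - 8*y) - 16*y + 10
(2) = 2*z^3 - z^2 - z
(3) = -l^3 + 17*l^2 - 27*l + w^2*(l - 15) + w*(60 - 4*l) - 45
(4) = -9*l^2 + l*(44*y - 27) + 5*y^2 - 3*y
(5) = -7*b^2 + 20*b + 36*s^2 + s*(59*b + 21) + 3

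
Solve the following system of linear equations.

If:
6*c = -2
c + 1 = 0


Then:
No Solution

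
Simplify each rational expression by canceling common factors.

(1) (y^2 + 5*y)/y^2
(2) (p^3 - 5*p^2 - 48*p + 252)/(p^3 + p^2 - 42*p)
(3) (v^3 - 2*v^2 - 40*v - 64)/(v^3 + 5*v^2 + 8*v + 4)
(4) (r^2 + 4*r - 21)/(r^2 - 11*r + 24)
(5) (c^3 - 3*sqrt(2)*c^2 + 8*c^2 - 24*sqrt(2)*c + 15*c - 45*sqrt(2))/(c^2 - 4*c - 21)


(1) = (y + 5)/y
(2) = (p - 6)/p
(3) = (v^2 - 4*v - 32)/(v^2 + 3*v + 2)
(4) = (r + 7)/(r - 8)
(5) = (c^2 + c*(5 - 3*sqrt(2)) - 15*sqrt(2))/(c - 7)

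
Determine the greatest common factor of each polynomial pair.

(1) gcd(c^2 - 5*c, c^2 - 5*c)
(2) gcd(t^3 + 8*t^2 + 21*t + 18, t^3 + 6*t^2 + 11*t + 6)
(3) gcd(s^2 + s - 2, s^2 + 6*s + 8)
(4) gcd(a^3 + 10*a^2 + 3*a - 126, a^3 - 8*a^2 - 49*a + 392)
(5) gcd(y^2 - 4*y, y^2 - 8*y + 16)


(1) = gcd(c*(c - 5), c*(c - 5)) = c^2 - 5*c
(2) = t^2 + 5*t + 6
(3) = s + 2
(4) = gcd((a - 3)*(a + 6)*(a + 7), (a - 8)*(a - 7)*(a + 7)) = a + 7
(5) = gcd(y*(y - 4), (y - 4)^2) = y - 4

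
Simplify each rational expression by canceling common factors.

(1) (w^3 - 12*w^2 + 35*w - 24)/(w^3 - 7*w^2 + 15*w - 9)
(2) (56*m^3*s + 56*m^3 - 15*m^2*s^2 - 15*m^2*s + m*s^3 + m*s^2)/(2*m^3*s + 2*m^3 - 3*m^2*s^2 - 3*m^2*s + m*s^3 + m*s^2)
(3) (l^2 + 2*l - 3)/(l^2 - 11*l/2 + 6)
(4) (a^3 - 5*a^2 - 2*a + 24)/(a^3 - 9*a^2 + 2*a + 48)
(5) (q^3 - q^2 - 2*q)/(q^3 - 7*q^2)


(1) = (w - 8)/(w - 3)
(2) = (56*m^2 - 15*m*s + s^2)/(2*m^2 - 3*m*s + s^2)
(3) = (2*l^2 + 4*l - 6)/(2*l^2 - 11*l + 12)
(4) = (a - 4)/(a - 8)
(5) = (q^2 - q - 2)/(q^2 - 7*q)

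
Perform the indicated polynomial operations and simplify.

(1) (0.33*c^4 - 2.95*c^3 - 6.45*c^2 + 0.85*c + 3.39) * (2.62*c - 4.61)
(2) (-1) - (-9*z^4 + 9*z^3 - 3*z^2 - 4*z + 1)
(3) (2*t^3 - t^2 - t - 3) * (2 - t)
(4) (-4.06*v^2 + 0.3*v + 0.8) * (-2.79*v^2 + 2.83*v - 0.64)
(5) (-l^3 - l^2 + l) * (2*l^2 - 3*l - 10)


(1) = 0.8646*c^5 - 9.2503*c^4 - 3.2995*c^3 + 31.9615*c^2 + 4.9633*c - 15.6279
(2) = 9*z^4 - 9*z^3 + 3*z^2 + 4*z - 2
(3) = -2*t^4 + 5*t^3 - t^2 + t - 6
(4) = 11.3274*v^4 - 12.3268*v^3 + 1.2154*v^2 + 2.072*v - 0.512
(5) = -2*l^5 + l^4 + 15*l^3 + 7*l^2 - 10*l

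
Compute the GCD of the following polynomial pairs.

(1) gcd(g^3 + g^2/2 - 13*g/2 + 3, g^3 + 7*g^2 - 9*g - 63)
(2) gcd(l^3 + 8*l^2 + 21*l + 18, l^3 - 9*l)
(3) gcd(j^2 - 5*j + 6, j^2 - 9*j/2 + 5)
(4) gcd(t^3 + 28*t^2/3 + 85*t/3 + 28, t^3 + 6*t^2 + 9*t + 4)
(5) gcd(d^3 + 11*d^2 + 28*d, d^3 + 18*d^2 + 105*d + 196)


(1) = g + 3
(2) = gcd((l + 2)*(l + 3)^2, l*(l - 3)*(l + 3)) = l + 3
(3) = gcd((j - 3)*(j - 2), (j - 5/2)*(j - 2)) = j - 2
(4) = gcd((t + 7/3)*(t + 3)*(t + 4), (t + 1)^2*(t + 4)) = t + 4
(5) = d^2 + 11*d + 28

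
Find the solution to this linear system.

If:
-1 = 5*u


Then:
u = -1/5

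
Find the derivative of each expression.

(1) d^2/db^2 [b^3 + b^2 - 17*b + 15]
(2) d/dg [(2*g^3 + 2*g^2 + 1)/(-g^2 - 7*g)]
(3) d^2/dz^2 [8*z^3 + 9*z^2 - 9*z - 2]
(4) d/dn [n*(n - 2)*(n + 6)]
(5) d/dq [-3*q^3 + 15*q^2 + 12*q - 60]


(1) = 6*b + 2
(2) = (-2*g^4 - 28*g^3 - 14*g^2 + 2*g + 7)/(g^2*(g^2 + 14*g + 49))
(3) = 48*z + 18
(4) = 3*n^2 + 8*n - 12
(5) = -9*q^2 + 30*q + 12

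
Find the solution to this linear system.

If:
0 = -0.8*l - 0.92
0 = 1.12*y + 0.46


Then:
l = -1.15
y = -0.41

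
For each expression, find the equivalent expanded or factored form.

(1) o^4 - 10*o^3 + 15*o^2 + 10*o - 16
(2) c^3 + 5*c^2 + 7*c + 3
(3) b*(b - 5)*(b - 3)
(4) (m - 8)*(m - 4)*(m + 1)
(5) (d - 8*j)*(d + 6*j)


(1) = (o - 8)*(o - 2)*(o - 1)*(o + 1)
(2) = (c + 1)^2*(c + 3)
(3) = b^3 - 8*b^2 + 15*b
(4) = m^3 - 11*m^2 + 20*m + 32
(5) = d^2 - 2*d*j - 48*j^2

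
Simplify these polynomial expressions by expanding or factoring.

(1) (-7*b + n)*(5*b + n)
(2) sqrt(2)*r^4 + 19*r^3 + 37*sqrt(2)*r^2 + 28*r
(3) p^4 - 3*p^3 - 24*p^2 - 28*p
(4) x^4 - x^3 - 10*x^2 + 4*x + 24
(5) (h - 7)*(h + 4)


(1) = -35*b^2 - 2*b*n + n^2
(2) = r*(r + 2*sqrt(2))*(r + 7*sqrt(2))*(sqrt(2)*r + 1)
(3) = p*(p - 7)*(p + 2)^2
(4) = (x - 3)*(x - 2)*(x + 2)^2
(5) = h^2 - 3*h - 28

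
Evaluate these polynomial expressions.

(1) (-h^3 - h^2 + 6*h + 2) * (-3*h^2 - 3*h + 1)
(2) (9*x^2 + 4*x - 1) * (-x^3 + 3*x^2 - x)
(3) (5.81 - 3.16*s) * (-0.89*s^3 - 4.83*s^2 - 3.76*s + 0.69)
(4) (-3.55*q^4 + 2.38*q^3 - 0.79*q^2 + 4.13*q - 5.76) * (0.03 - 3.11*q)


(1) = 3*h^5 + 6*h^4 - 16*h^3 - 25*h^2 + 2
(2) = -9*x^5 + 23*x^4 + 4*x^3 - 7*x^2 + x
(3) = 2.8124*s^4 + 10.0919*s^3 - 16.1807*s^2 - 24.026*s + 4.0089
(4) = 11.0405*q^5 - 7.5083*q^4 + 2.5283*q^3 - 12.868*q^2 + 18.0375*q - 0.1728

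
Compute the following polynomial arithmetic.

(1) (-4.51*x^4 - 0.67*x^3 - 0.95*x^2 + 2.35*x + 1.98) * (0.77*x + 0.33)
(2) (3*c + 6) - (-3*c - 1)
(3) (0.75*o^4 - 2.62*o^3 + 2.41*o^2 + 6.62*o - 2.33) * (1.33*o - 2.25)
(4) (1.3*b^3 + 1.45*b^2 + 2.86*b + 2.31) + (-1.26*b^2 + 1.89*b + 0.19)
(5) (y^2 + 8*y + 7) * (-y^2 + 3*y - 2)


(1) = -3.4727*x^5 - 2.0042*x^4 - 0.9526*x^3 + 1.496*x^2 + 2.3001*x + 0.6534
(2) = 6*c + 7
(3) = 0.9975*o^5 - 5.1721*o^4 + 9.1003*o^3 + 3.3821*o^2 - 17.9939*o + 5.2425
(4) = 1.3*b^3 + 0.19*b^2 + 4.75*b + 2.5
(5) = -y^4 - 5*y^3 + 15*y^2 + 5*y - 14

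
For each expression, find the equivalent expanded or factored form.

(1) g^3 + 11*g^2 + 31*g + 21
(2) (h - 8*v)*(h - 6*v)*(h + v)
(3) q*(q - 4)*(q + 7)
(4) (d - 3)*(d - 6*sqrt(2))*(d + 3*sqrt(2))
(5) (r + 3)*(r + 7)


(1) = (g + 1)*(g + 3)*(g + 7)
(2) = h^3 - 13*h^2*v + 34*h*v^2 + 48*v^3
(3) = q^3 + 3*q^2 - 28*q
(4) = d^3 - 3*sqrt(2)*d^2 - 3*d^2 - 36*d + 9*sqrt(2)*d + 108
(5) = r^2 + 10*r + 21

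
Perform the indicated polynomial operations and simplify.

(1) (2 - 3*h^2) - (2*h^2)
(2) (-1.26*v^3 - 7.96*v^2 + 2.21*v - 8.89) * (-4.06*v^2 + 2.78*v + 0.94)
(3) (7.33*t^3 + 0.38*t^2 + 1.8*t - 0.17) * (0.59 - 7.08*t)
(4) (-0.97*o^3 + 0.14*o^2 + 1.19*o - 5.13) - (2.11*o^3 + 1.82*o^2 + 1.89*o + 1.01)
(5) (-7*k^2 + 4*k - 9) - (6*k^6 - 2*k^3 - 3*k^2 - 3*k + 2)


(1) = 2 - 5*h^2
(2) = 5.1156*v^5 + 28.8148*v^4 - 32.2858*v^3 + 34.7548*v^2 - 22.6368*v - 8.3566
(3) = -51.8964*t^4 + 1.6343*t^3 - 12.5198*t^2 + 2.2656*t - 0.1003
(4) = -3.08*o^3 - 1.68*o^2 - 0.7*o - 6.14
(5) = -6*k^6 + 2*k^3 - 4*k^2 + 7*k - 11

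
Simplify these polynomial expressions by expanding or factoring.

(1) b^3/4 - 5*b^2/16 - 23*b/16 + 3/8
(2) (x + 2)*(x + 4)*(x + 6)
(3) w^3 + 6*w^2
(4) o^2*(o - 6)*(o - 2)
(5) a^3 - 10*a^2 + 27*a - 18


(1) = (b/4 + 1/2)*(b - 3)*(b - 1/4)
(2) = x^3 + 12*x^2 + 44*x + 48
(3) = w^2*(w + 6)
(4) = o^4 - 8*o^3 + 12*o^2
(5) = (a - 6)*(a - 3)*(a - 1)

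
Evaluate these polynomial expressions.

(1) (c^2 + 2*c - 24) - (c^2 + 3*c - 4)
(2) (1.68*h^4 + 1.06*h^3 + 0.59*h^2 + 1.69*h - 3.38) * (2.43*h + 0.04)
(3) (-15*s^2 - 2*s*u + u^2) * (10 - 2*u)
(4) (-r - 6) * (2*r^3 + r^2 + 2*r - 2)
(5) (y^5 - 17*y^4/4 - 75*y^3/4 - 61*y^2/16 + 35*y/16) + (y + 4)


(1) = -c - 20
(2) = 4.0824*h^5 + 2.643*h^4 + 1.4761*h^3 + 4.1303*h^2 - 8.1458*h - 0.1352
(3) = 30*s^2*u - 150*s^2 + 4*s*u^2 - 20*s*u - 2*u^3 + 10*u^2
(4) = -2*r^4 - 13*r^3 - 8*r^2 - 10*r + 12
(5) = y^5 - 17*y^4/4 - 75*y^3/4 - 61*y^2/16 + 51*y/16 + 4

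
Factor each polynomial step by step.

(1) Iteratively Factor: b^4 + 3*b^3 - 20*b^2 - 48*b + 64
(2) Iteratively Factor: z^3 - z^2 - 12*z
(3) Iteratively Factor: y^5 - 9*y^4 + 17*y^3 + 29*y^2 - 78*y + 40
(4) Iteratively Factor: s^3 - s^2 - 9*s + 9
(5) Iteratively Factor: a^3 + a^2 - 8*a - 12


(1) = (b + 4)*(b^3 - b^2 - 16*b + 16) = (b - 4)*(b + 4)*(b^2 + 3*b - 4) = (b - 4)*(b - 1)*(b + 4)*(b + 4)
(2) = (z + 3)*(z^2 - 4*z) = (z - 4)*(z + 3)*(z)
(3) = (y - 1)*(y^4 - 8*y^3 + 9*y^2 + 38*y - 40) = (y - 1)*(y + 2)*(y^3 - 10*y^2 + 29*y - 20) = (y - 5)*(y - 1)*(y + 2)*(y^2 - 5*y + 4) = (y - 5)*(y - 4)*(y - 1)*(y + 2)*(y - 1)
(4) = (s + 3)*(s^2 - 4*s + 3) = (s - 1)*(s + 3)*(s - 3)
(5) = (a + 2)*(a^2 - a - 6) = (a + 2)^2*(a - 3)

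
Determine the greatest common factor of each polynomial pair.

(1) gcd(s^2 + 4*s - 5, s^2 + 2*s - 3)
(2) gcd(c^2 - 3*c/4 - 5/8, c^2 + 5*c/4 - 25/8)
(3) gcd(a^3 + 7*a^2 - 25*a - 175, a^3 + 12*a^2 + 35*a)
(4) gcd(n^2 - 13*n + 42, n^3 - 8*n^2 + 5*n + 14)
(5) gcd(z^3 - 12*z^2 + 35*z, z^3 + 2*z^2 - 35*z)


(1) = s - 1
(2) = gcd((c - 5/4)*(c + 1/2), (c - 5/4)*(c + 5/2)) = c - 5/4
(3) = a^2 + 12*a + 35
(4) = gcd((n - 7)*(n - 6), (n - 7)*(n - 2)*(n + 1)) = n - 7
(5) = gcd(z*(z - 7)*(z - 5), z*(z - 5)*(z + 7)) = z^2 - 5*z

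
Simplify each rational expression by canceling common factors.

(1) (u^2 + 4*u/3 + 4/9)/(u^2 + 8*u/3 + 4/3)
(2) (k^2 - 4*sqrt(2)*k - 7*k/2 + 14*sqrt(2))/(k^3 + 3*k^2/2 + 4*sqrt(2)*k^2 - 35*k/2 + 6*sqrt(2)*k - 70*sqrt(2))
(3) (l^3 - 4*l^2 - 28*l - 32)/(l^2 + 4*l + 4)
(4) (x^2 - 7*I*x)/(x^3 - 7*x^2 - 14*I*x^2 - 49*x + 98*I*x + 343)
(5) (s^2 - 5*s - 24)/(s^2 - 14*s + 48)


(1) = (3*u + 2)/(3*u + 6)
(2) = (4*k - 16*sqrt(2))/(4*k^2 + k*(20 + 16*sqrt(2)) + 80*sqrt(2))
(3) = l - 8
(4) = x/(x^2 + x*(-7 - 7*I) + 49*I)
(5) = (s + 3)/(s - 6)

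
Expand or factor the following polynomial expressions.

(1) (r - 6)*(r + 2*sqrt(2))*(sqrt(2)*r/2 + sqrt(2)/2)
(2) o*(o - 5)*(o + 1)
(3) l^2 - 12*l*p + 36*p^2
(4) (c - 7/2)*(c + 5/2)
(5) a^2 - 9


(1) = sqrt(2)*r^3/2 - 5*sqrt(2)*r^2/2 + 2*r^2 - 10*r - 3*sqrt(2)*r - 12
(2) = o^3 - 4*o^2 - 5*o
(3) = (l - 6*p)^2
(4) = c^2 - c - 35/4
(5) = (a - 3)*(a + 3)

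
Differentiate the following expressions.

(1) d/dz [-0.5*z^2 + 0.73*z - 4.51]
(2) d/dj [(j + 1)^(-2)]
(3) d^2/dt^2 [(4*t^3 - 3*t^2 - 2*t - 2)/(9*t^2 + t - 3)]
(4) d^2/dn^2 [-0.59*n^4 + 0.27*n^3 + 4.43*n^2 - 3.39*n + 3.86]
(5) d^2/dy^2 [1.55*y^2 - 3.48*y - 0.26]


(1) = 0.73 - 1.0*z
(2) = -2/(j + 1)^3
(3) = 2*(-23*t^3 - 765*t^2 - 108*t - 89)/(729*t^6 + 243*t^5 - 702*t^4 - 161*t^3 + 234*t^2 + 27*t - 27)
(4) = -7.08*n^2 + 1.62*n + 8.86
(5) = 3.10000000000000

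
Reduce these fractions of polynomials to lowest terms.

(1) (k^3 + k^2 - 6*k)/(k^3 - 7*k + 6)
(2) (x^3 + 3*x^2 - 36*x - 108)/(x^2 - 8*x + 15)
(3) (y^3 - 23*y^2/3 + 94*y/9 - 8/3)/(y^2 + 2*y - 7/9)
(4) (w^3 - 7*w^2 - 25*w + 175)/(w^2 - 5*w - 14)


(1) = k/(k - 1)
(2) = (x^3 + 3*x^2 - 36*x - 108)/(x^2 - 8*x + 15)
(3) = (3*y^2 - 22*y + 24)/(3*y + 7)
(4) = (w^2 - 25)/(w + 2)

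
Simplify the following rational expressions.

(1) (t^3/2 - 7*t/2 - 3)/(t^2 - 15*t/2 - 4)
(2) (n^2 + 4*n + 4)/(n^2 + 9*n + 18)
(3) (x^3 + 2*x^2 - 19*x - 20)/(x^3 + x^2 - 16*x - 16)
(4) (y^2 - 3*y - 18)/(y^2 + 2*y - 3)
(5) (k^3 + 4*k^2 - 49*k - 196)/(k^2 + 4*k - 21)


(1) = (t^3 - 7*t - 6)/(2*t^2 - 15*t - 8)
(2) = (n^2 + 4*n + 4)/(n^2 + 9*n + 18)
(3) = (x + 5)/(x + 4)
(4) = (y - 6)/(y - 1)
(5) = (k^2 - 3*k - 28)/(k - 3)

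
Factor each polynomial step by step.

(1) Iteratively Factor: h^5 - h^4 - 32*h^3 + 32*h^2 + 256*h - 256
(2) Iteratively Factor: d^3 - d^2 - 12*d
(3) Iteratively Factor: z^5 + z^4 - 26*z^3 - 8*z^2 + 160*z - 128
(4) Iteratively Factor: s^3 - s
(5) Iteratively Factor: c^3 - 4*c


(1) = (h - 1)*(h^4 - 32*h^2 + 256) = (h - 1)*(h + 4)*(h^3 - 4*h^2 - 16*h + 64) = (h - 4)*(h - 1)*(h + 4)*(h^2 - 16) = (h - 4)^2*(h - 1)*(h + 4)*(h + 4)
(2) = (d - 4)*(d^2 + 3*d) = d*(d - 4)*(d + 3)
(3) = (z + 4)*(z^4 - 3*z^3 - 14*z^2 + 48*z - 32) = (z - 1)*(z + 4)*(z^3 - 2*z^2 - 16*z + 32) = (z - 2)*(z - 1)*(z + 4)*(z^2 - 16) = (z - 2)*(z - 1)*(z + 4)^2*(z - 4)
(4) = (s)*(s^2 - 1) = s*(s - 1)*(s + 1)
(5) = (c - 2)*(c^2 + 2*c) = c*(c - 2)*(c + 2)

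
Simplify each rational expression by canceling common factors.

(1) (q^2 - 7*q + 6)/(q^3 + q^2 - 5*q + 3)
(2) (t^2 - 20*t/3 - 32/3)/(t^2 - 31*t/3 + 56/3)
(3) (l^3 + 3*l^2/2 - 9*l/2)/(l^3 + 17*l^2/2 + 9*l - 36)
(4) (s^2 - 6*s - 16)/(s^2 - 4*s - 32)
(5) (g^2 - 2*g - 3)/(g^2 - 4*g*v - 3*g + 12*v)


(1) = (q - 6)/(q^2 + 2*q - 3)
(2) = (3*t + 4)/(3*t - 7)
(3) = (l^2 + 3*l)/(l^2 + 10*l + 24)
(4) = (s + 2)/(s + 4)
(5) = (-g - 1)/(-g + 4*v)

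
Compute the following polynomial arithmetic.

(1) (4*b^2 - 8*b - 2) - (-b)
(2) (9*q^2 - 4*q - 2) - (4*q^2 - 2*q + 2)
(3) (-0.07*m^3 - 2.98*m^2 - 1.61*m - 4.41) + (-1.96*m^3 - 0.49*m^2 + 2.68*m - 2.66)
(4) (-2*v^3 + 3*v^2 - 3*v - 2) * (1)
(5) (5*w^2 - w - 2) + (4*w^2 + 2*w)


(1) = 4*b^2 - 7*b - 2
(2) = 5*q^2 - 2*q - 4
(3) = -2.03*m^3 - 3.47*m^2 + 1.07*m - 7.07
(4) = -2*v^3 + 3*v^2 - 3*v - 2
(5) = 9*w^2 + w - 2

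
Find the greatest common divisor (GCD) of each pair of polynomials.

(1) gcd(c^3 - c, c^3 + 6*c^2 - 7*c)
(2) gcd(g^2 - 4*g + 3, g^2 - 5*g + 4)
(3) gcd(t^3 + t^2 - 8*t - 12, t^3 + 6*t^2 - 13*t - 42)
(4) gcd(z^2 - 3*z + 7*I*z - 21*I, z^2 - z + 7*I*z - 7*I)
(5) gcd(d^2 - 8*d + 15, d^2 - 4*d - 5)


(1) = gcd(c*(c - 1)*(c + 1), c*(c - 1)*(c + 7)) = c^2 - c
(2) = g - 1
(3) = gcd((t - 3)*(t + 2)^2, (t - 3)*(t + 2)*(t + 7)) = t^2 - t - 6
(4) = gcd((z - 3)*(z + 7*I), (z - 1)*(z + 7*I)) = z + 7*I
(5) = gcd((d - 5)*(d - 3), (d - 5)*(d + 1)) = d - 5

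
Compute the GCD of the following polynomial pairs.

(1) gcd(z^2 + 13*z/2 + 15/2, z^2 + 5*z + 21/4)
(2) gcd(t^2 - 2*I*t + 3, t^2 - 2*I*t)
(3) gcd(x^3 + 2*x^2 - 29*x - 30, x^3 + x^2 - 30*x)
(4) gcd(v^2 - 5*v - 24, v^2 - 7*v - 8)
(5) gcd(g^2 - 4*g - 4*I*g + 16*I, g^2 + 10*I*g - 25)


(1) = z + 3/2
(2) = gcd((t - 3*I)*(t + I), t*(t - 2*I)) = 1
(3) = x^2 + x - 30
(4) = v - 8
(5) = gcd((g - 4)*(g - 4*I), (g + 5*I)^2) = 1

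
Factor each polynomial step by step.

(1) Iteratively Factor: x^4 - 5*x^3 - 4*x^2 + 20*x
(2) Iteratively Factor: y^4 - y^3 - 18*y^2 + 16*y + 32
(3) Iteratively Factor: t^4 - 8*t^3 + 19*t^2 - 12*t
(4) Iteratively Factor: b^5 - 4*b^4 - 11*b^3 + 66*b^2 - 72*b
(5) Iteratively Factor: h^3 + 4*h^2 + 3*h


(1) = (x - 2)*(x^3 - 3*x^2 - 10*x) = (x - 5)*(x - 2)*(x^2 + 2*x) = (x - 5)*(x - 2)*(x + 2)*(x)
(2) = (y - 2)*(y^3 + y^2 - 16*y - 16) = (y - 4)*(y - 2)*(y^2 + 5*y + 4) = (y - 4)*(y - 2)*(y + 4)*(y + 1)
(3) = (t)*(t^3 - 8*t^2 + 19*t - 12) = t*(t - 4)*(t^2 - 4*t + 3) = t*(t - 4)*(t - 3)*(t - 1)
(4) = (b - 3)*(b^4 - b^3 - 14*b^2 + 24*b) = (b - 3)^2*(b^3 + 2*b^2 - 8*b) = b*(b - 3)^2*(b^2 + 2*b - 8) = b*(b - 3)^2*(b - 2)*(b + 4)
(5) = (h + 3)*(h^2 + h) = (h + 1)*(h + 3)*(h)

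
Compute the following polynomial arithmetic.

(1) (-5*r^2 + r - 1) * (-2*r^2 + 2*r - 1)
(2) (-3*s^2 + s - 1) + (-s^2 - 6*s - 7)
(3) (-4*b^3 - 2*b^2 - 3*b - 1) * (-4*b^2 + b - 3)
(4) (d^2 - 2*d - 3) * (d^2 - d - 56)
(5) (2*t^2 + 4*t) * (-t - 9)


(1) = 10*r^4 - 12*r^3 + 9*r^2 - 3*r + 1
(2) = -4*s^2 - 5*s - 8
(3) = 16*b^5 + 4*b^4 + 22*b^3 + 7*b^2 + 8*b + 3
(4) = d^4 - 3*d^3 - 57*d^2 + 115*d + 168
(5) = -2*t^3 - 22*t^2 - 36*t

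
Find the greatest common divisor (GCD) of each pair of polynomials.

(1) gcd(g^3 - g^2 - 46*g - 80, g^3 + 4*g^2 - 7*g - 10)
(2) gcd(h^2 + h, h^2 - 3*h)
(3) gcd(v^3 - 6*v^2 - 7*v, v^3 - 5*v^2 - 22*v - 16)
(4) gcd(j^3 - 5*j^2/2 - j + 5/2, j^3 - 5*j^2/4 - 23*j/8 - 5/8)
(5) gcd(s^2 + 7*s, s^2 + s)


(1) = gcd((g - 8)*(g + 2)*(g + 5), (g - 2)*(g + 1)*(g + 5)) = g + 5
(2) = h
(3) = v + 1
(4) = j^2 - 3*j/2 - 5/2
(5) = gcd(s*(s + 7), s*(s + 1)) = s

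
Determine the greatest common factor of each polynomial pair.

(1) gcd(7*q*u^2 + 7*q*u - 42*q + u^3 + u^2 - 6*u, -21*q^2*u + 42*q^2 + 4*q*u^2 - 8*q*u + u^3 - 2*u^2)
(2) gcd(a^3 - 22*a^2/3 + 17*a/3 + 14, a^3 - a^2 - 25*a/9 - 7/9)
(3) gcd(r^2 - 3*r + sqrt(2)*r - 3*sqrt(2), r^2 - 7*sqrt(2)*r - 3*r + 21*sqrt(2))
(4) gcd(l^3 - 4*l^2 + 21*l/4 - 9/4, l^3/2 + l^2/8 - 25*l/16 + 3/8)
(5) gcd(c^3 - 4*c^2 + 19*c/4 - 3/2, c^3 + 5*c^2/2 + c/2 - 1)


(1) = gcd((7*q + u)*(u - 2)*(u + 3), (-3*q + u)*(7*q + u)*(u - 2)) = 7*q*u - 14*q + u^2 - 2*u
(2) = a^2 - 4*a/3 - 7/3
(3) = gcd((r - 3)*(r + sqrt(2)), (r - 3)*(r - 7*sqrt(2))) = r - 3
(4) = l - 3/2
(5) = gcd((c - 2)*(c - 3/2)*(c - 1/2), (c - 1/2)*(c + 1)*(c + 2)) = c - 1/2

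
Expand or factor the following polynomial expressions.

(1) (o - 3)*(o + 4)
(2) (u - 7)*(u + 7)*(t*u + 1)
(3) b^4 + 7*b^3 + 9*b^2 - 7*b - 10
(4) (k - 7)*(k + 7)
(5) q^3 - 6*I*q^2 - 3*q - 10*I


(1) = o^2 + o - 12
(2) = t*u^3 - 49*t*u + u^2 - 49
(3) = (b - 1)*(b + 1)*(b + 2)*(b + 5)
(4) = k^2 - 49
(5) = (q - 5*I)*(q - 2*I)*(q + I)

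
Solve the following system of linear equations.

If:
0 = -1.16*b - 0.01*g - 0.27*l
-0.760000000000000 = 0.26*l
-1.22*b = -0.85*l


Then:
b = -2.04
g = 315.17
l = -2.92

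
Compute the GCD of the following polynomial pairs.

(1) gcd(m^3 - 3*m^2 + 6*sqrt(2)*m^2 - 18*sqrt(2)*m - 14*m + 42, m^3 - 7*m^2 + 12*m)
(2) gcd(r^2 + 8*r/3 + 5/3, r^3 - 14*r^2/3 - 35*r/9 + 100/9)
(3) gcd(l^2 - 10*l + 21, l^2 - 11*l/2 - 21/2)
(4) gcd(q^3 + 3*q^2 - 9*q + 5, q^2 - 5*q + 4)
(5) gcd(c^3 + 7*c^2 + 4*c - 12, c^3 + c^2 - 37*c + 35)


(1) = m - 3
(2) = gcd((r + 1)*(r + 5/3), (r - 5)*(r - 4/3)*(r + 5/3)) = r + 5/3
(3) = l - 7
(4) = gcd((q - 1)^2*(q + 5), (q - 4)*(q - 1)) = q - 1
(5) = gcd((c - 1)*(c + 2)*(c + 6), (c - 5)*(c - 1)*(c + 7)) = c - 1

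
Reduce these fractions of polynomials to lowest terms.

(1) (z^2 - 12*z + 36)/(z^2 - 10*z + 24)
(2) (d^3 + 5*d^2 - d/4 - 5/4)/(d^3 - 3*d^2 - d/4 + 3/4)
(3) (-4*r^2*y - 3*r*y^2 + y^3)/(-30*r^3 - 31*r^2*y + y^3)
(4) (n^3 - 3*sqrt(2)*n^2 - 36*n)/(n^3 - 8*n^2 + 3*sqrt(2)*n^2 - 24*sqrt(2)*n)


(1) = (z - 6)/(z - 4)
(2) = (d + 5)/(d - 3)
(3) = (-4*r*y + y^2)/(-30*r^2 - r*y + y^2)
(4) = (n - 6*sqrt(2))/(n - 8)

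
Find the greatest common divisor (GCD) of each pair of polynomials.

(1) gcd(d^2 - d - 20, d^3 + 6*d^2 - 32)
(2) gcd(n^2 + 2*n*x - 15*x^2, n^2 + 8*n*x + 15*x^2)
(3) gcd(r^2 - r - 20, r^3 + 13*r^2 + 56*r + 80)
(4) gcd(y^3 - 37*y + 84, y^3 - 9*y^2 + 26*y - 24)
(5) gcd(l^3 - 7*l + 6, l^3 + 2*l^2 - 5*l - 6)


(1) = d + 4
(2) = gcd((n - 3*x)*(n + 5*x), (n + 3*x)*(n + 5*x)) = n + 5*x
(3) = r + 4
(4) = gcd((y - 4)*(y - 3)*(y + 7), (y - 4)*(y - 3)*(y - 2)) = y^2 - 7*y + 12
(5) = gcd((l - 2)*(l - 1)*(l + 3), (l - 2)*(l + 1)*(l + 3)) = l^2 + l - 6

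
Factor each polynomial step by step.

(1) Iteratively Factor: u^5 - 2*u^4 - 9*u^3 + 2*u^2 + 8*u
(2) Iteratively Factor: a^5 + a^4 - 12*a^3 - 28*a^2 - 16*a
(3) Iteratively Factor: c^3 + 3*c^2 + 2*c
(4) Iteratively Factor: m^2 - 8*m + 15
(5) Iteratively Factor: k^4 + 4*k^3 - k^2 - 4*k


(1) = (u)*(u^4 - 2*u^3 - 9*u^2 + 2*u + 8) = u*(u + 2)*(u^3 - 4*u^2 - u + 4) = u*(u + 1)*(u + 2)*(u^2 - 5*u + 4) = u*(u - 1)*(u + 1)*(u + 2)*(u - 4)
(2) = (a + 1)*(a^4 - 12*a^2 - 16*a) = a*(a + 1)*(a^3 - 12*a - 16) = a*(a - 4)*(a + 1)*(a^2 + 4*a + 4) = a*(a - 4)*(a + 1)*(a + 2)*(a + 2)
(3) = (c + 2)*(c^2 + c) = (c + 1)*(c + 2)*(c)
(4) = (m - 5)*(m - 3)
(5) = (k + 4)*(k^3 - k) = (k - 1)*(k + 4)*(k^2 + k) = k*(k - 1)*(k + 4)*(k + 1)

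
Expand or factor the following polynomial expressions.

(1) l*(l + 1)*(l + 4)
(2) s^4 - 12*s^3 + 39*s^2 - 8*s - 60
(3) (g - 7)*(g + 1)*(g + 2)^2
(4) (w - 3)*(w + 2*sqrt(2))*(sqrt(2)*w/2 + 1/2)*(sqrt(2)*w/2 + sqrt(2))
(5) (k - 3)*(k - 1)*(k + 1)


(1) = l^3 + 5*l^2 + 4*l
(2) = (s - 6)*(s - 5)*(s - 2)*(s + 1)
(3) = g^4 - 2*g^3 - 27*g^2 - 52*g - 28
(4) = w^4/2 - w^3/2 + 5*sqrt(2)*w^3/4 - 2*w^2 - 5*sqrt(2)*w^2/4 - 15*sqrt(2)*w/2 - w - 6
(5) = k^3 - 3*k^2 - k + 3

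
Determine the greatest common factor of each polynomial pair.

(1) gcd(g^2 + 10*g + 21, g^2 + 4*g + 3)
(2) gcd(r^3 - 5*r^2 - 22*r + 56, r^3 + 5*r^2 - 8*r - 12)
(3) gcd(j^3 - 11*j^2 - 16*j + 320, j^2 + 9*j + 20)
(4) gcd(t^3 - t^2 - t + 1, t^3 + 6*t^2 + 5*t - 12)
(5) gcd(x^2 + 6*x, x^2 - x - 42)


(1) = g + 3
(2) = r - 2
(3) = j + 5
(4) = t - 1
(5) = gcd(x*(x + 6), (x - 7)*(x + 6)) = x + 6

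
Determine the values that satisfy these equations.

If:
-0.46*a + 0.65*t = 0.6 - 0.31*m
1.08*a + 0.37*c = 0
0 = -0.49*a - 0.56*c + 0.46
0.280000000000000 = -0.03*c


Then:
No Solution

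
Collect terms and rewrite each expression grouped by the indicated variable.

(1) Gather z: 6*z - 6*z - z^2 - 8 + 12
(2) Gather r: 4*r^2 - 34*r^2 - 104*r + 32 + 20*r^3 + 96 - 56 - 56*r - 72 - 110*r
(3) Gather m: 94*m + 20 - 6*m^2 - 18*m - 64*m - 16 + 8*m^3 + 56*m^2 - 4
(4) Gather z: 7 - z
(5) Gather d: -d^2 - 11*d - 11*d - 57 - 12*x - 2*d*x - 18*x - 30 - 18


(1) = 4 - z^2
(2) = 20*r^3 - 30*r^2 - 270*r
(3) = 8*m^3 + 50*m^2 + 12*m
(4) = 7 - z
(5) = -d^2 + d*(-2*x - 22) - 30*x - 105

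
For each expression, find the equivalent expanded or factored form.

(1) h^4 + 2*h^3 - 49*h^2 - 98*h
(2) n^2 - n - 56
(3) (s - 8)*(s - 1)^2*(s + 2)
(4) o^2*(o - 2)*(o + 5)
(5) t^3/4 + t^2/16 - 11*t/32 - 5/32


(1) = h*(h - 7)*(h + 2)*(h + 7)
(2) = (n - 8)*(n + 7)
(3) = s^4 - 8*s^3 - 3*s^2 + 26*s - 16
(4) = o^4 + 3*o^3 - 10*o^2
(5) = (t/4 + 1/4)*(t - 5/4)*(t + 1/2)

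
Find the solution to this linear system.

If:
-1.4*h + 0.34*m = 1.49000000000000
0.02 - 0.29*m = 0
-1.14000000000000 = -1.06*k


Then:
h = -1.05
k = 1.08
m = 0.07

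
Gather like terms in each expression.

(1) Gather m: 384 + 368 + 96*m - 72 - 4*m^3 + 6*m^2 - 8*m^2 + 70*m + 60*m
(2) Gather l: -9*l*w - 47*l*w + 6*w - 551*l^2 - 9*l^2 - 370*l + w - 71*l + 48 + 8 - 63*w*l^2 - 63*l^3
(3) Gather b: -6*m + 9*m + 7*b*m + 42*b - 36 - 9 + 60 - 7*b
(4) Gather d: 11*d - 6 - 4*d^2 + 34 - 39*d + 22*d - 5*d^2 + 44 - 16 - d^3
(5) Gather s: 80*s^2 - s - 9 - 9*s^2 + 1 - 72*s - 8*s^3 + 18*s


(1) = -4*m^3 - 2*m^2 + 226*m + 680
(2) = -63*l^3 + l^2*(-63*w - 560) + l*(-56*w - 441) + 7*w + 56
(3) = b*(7*m + 35) + 3*m + 15
(4) = -d^3 - 9*d^2 - 6*d + 56
(5) = -8*s^3 + 71*s^2 - 55*s - 8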